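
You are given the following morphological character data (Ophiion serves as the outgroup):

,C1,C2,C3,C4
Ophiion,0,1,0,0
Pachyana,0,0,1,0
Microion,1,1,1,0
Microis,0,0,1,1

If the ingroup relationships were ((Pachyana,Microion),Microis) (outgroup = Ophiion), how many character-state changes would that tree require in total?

5

Map each character onto ((Pachyana,Microion),Microis) (rooted by Ophiion) and count the minimum state changes it requires (Fitch parsimony):
C1: 1; C2: 2; C3: 1; C4: 1.
Total tree length = 5.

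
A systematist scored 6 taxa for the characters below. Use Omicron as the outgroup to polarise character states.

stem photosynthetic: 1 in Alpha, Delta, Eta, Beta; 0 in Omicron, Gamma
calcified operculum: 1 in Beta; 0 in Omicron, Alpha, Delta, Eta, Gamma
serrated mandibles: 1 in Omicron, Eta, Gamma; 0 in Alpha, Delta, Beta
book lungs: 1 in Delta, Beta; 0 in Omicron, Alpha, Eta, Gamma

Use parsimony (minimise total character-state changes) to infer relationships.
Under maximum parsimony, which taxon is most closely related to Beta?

Delta

Character polarity is set by the outgroup: the derived state is whichever differs from the outgroup's state, so for serrated mandibles the derived state is '0', and for the remaining characters it is '1'.
Only Alpha, Beta, Delta, and Eta show the derived state '1' for stem photosynthetic, supporting them as a clade.
calcified operculum (derived state '1') is unique to Beta (autapomorphy; uninformative for grouping).
serrated mandibles (derived state '0') is shared by Alpha, Beta, and Delta — a synapomorphy uniting that clade.
Only Beta and Delta show the derived state '1' for book lungs, supporting them as a clade.
Most parsimonious ingroup topology: (((Alpha,(Delta,Beta)),Eta),Gamma).
Beta and Delta form a cherry on this tree, so they are sister taxa.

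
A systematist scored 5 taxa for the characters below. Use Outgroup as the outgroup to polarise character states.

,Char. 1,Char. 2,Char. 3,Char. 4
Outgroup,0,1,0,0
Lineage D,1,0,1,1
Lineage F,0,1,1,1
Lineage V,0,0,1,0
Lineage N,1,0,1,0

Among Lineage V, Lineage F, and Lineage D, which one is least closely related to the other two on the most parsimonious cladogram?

Lineage F

Character polarity is set by the outgroup: the derived state is whichever differs from the outgroup's state, so for Char. 2 the derived state is '0', and for the remaining characters it is '1'.
Char. 1: derived state '1' in Lineage D and Lineage N only — synapomorphy for {Lineage D, Lineage N}.
Char. 2 (derived state '0') is shared by Lineage D, Lineage N, and Lineage V — a synapomorphy uniting that clade.
Char. 3 (derived state '1') is shared by all ingroup taxa — unites the whole ingroup.
Char. 4 (state '1') occurs in Lineage D and Lineage F but conflicts with the nesting implied by the other characters — most parsimoniously interpreted as homoplasy.
Most parsimonious ingroup topology: (((Lineage D,Lineage N),Lineage V),Lineage F).
Lineage V and Lineage D share a more recent common ancestor with each other than either does with Lineage F, so Lineage F is the least closely related of the three.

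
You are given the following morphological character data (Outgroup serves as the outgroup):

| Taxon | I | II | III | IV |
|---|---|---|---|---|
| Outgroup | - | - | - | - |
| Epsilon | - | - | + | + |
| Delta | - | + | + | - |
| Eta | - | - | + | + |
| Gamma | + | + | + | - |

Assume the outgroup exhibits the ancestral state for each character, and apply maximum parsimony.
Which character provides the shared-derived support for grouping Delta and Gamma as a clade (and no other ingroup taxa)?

II

The outgroup has state '-' for every character, so '+' is the derived state throughout.
I: derived state '+' in Gamma only — an autapomorphy, so it tells us nothing about relationships among taxa.
II (derived state '+') is shared by Delta and Gamma — a synapomorphy uniting that clade.
All ingroup taxa share the derived state '+' for III; it defines the ingroup but does not resolve relationships within it.
Only Epsilon and Eta show the derived state '+' for IV, supporting them as a clade.
Most parsimonious ingroup topology: ((Epsilon,Eta),(Delta,Gamma)).
The clade {Delta, Gamma} is supported by II: its derived state '+' occurs in exactly those taxa and in no other taxon (including the outgroup).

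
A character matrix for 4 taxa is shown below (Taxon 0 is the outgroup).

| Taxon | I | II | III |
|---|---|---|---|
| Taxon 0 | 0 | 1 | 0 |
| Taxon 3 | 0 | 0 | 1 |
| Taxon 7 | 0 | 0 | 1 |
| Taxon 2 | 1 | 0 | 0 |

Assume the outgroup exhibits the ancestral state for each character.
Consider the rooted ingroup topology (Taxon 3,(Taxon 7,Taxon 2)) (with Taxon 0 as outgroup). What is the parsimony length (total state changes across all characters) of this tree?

Map each character onto (Taxon 3,(Taxon 7,Taxon 2)) (rooted by Taxon 0) and count the minimum state changes it requires (Fitch parsimony):
I: 1; II: 1; III: 2.
Total tree length = 4.

4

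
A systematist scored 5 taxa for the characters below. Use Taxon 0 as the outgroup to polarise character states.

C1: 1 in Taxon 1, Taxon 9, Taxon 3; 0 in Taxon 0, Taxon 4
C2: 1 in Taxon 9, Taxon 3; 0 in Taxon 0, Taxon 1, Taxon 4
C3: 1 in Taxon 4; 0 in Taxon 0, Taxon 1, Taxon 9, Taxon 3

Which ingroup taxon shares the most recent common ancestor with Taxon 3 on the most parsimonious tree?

The outgroup has state '0' for every character, so '1' is the derived state throughout.
C1: derived state '1' in Taxon 1, Taxon 3, and Taxon 9 only — synapomorphy for {Taxon 1, Taxon 3, Taxon 9}.
C2 (derived state '1') is shared by Taxon 3 and Taxon 9 — a synapomorphy uniting that clade.
C3 (derived state '1') is unique to Taxon 4 (autapomorphy; uninformative for grouping).
Most parsimonious ingroup topology: ((Taxon 1,(Taxon 9,Taxon 3)),Taxon 4).
Taxon 3 and Taxon 9 form a cherry on this tree, so they are sister taxa.

Taxon 9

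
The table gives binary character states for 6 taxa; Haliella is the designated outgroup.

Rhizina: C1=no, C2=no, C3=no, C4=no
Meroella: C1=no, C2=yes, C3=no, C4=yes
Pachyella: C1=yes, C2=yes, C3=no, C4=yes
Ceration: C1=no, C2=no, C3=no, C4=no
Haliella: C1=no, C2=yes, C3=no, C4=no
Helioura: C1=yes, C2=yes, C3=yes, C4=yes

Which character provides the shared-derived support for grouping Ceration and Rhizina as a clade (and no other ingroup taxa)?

Character polarity is set by the outgroup: the derived state is whichever differs from the outgroup's state, so for C2 the derived state is 'no', and for the remaining characters it is 'yes'.
C1: derived state 'yes' in Helioura and Pachyella only — synapomorphy for {Helioura, Pachyella}.
C2: derived state 'no' in Ceration and Rhizina only — synapomorphy for {Ceration, Rhizina}.
C3: derived state 'yes' in Helioura only — an autapomorphy, so it tells us nothing about relationships among taxa.
C4 (derived state 'yes') is shared by Helioura, Meroella, and Pachyella — a synapomorphy uniting that clade.
Most parsimonious ingroup topology: (((Helioura,Pachyella),Meroella),(Rhizina,Ceration)).
The clade {Ceration, Rhizina} is supported by C2: its derived state 'no' occurs in exactly those taxa and in no other taxon (including the outgroup).

C2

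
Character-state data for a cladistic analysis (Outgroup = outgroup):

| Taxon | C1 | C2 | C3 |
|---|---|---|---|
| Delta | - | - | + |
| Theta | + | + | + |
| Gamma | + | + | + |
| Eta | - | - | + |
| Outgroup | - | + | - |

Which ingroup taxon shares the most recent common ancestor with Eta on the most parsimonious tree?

Character polarity is set by the outgroup: the derived state is whichever differs from the outgroup's state, so for C2 the derived state is '-', and for the remaining characters it is '+'.
C1: derived state '+' in Gamma and Theta only — synapomorphy for {Gamma, Theta}.
C2: derived state '-' in Delta and Eta only — synapomorphy for {Delta, Eta}.
C3 (derived state '+') is shared by all ingroup taxa — unites the whole ingroup.
Most parsimonious ingroup topology: ((Eta,Delta),(Gamma,Theta)).
Eta and Delta form a cherry on this tree, so they are sister taxa.

Delta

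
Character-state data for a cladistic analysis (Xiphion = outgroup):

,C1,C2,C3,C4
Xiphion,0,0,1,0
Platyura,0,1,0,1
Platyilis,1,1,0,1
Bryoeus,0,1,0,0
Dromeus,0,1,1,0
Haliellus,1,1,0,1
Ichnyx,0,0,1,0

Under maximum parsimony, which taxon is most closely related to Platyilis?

Character polarity is set by the outgroup: the derived state is whichever differs from the outgroup's state, so for C3 the derived state is '0', and for the remaining characters it is '1'.
C1: derived state '1' in Haliellus and Platyilis only — synapomorphy for {Haliellus, Platyilis}.
C2: derived state '1' in Bryoeus, Dromeus, Haliellus, Platyilis, and Platyura only — synapomorphy for {Bryoeus, Dromeus, Haliellus, Platyilis, Platyura}.
C3: derived state '0' in Bryoeus, Haliellus, Platyilis, and Platyura only — synapomorphy for {Bryoeus, Haliellus, Platyilis, Platyura}.
Only Haliellus, Platyilis, and Platyura show the derived state '1' for C4, supporting them as a clade.
Most parsimonious ingroup topology: ((((Platyura,(Platyilis,Haliellus)),Bryoeus),Dromeus),Ichnyx).
Platyilis and Haliellus form a cherry on this tree, so they are sister taxa.

Haliellus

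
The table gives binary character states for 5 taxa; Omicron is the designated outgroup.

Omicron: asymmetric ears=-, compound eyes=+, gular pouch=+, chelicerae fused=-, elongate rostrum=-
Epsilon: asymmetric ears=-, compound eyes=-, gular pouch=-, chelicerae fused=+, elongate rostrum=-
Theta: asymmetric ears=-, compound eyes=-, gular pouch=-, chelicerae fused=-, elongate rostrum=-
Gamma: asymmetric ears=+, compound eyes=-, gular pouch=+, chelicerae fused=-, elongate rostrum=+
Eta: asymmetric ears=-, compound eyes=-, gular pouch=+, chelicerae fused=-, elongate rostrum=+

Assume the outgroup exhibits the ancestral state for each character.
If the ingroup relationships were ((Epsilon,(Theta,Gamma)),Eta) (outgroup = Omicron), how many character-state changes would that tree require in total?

7

Map each character onto ((Epsilon,(Theta,Gamma)),Eta) (rooted by Omicron) and count the minimum state changes it requires (Fitch parsimony):
asymmetric ears: 1; compound eyes: 1; gular pouch: 2; chelicerae fused: 1; elongate rostrum: 2.
Total tree length = 7.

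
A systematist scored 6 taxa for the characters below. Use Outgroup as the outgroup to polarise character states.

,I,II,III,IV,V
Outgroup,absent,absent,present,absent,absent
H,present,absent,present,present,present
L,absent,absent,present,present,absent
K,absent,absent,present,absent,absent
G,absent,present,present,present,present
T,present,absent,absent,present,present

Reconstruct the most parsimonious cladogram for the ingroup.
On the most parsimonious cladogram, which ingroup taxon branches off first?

K

Character polarity is set by the outgroup: the derived state is whichever differs from the outgroup's state, so for III the derived state is 'absent', and for the remaining characters it is 'present'.
I: derived state 'present' in H and T only — synapomorphy for {H, T}.
II (derived state 'present') is unique to G (autapomorphy; uninformative for grouping).
III (derived state 'absent') is unique to T (autapomorphy; uninformative for grouping).
IV (derived state 'present') is shared by G, H, L, and T — a synapomorphy uniting that clade.
V (derived state 'present') is shared by G, H, and T — a synapomorphy uniting that clade.
Most parsimonious ingroup topology: ((((H,T),G),L),K).
K is sister to the clade containing all other ingroup taxa, so it is the earliest-diverging (most basal) ingroup lineage.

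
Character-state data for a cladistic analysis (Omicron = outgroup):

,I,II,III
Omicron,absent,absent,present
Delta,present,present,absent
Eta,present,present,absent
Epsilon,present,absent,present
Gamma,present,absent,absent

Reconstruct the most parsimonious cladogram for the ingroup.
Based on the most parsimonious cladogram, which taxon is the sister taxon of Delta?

Eta

Character polarity is set by the outgroup: the derived state is whichever differs from the outgroup's state, so for III the derived state is 'absent', and for the remaining characters it is 'present'.
All ingroup taxa share the derived state 'present' for I; it defines the ingroup but does not resolve relationships within it.
Only Delta and Eta show the derived state 'present' for II, supporting them as a clade.
III (derived state 'absent') is shared by Delta, Eta, and Gamma — a synapomorphy uniting that clade.
Most parsimonious ingroup topology: (((Delta,Eta),Gamma),Epsilon).
Delta and Eta form a cherry on this tree, so they are sister taxa.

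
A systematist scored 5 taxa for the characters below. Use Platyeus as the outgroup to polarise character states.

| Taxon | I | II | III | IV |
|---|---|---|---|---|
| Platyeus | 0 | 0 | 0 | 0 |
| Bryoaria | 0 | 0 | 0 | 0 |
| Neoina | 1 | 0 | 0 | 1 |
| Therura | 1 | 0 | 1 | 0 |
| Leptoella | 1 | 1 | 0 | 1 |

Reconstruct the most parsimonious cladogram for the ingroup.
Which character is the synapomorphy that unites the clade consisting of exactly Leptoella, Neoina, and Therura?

I

The outgroup has state '0' for every character, so '1' is the derived state throughout.
I (derived state '1') is shared by Leptoella, Neoina, and Therura — a synapomorphy uniting that clade.
II: derived state '1' in Leptoella only — an autapomorphy, so it tells us nothing about relationships among taxa.
III (derived state '1') is unique to Therura (autapomorphy; uninformative for grouping).
IV (derived state '1') is shared by Leptoella and Neoina — a synapomorphy uniting that clade.
Most parsimonious ingroup topology: (Bryoaria,((Neoina,Leptoella),Therura)).
The clade {Leptoella, Neoina, Therura} is supported by I: its derived state '1' occurs in exactly those taxa and in no other taxon (including the outgroup).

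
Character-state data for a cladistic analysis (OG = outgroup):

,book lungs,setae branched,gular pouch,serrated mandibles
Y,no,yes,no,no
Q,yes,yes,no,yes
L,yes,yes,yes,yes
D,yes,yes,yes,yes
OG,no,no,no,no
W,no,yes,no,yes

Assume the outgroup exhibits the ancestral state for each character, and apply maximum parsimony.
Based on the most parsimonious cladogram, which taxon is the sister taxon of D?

L

The outgroup has state 'no' for every character, so 'yes' is the derived state throughout.
book lungs: derived state 'yes' in D, L, and Q only — synapomorphy for {D, L, Q}.
All ingroup taxa share the derived state 'yes' for setae branched; it defines the ingroup but does not resolve relationships within it.
Only D and L show the derived state 'yes' for gular pouch, supporting them as a clade.
serrated mandibles (derived state 'yes') is shared by D, L, Q, and W — a synapomorphy uniting that clade.
Most parsimonious ingroup topology: ((((D,L),Q),W),Y).
D and L form a cherry on this tree, so they are sister taxa.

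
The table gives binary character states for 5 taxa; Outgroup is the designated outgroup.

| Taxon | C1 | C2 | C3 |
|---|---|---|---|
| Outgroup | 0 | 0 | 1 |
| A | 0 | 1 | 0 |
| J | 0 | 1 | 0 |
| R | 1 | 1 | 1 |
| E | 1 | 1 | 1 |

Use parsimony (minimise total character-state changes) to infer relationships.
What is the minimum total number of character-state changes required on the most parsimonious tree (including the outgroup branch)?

Character polarity is set by the outgroup: the derived state is whichever differs from the outgroup's state, so for C3 the derived state is '0', and for the remaining characters it is '1'.
C1 (derived state '1') is shared by E and R — a synapomorphy uniting that clade.
All ingroup taxa share the derived state '1' for C2; it defines the ingroup but does not resolve relationships within it.
C3 (derived state '0') is shared by A and J — a synapomorphy uniting that clade.
Most parsimonious ingroup topology: ((A,J),(E,R)).
Changes per character on this tree: C1: 1; C2: 1; C3: 1.
Total = 3.

3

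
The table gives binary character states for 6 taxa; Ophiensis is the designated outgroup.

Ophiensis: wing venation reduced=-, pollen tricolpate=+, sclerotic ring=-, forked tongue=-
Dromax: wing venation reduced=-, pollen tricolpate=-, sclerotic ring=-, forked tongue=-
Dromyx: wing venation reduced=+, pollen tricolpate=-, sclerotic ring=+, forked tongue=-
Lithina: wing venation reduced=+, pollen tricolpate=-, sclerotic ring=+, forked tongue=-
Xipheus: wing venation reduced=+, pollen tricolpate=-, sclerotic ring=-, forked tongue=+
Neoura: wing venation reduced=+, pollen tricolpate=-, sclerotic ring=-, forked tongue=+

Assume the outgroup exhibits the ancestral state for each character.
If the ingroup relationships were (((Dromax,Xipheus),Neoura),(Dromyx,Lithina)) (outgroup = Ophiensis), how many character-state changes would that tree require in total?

6

Map each character onto (((Dromax,Xipheus),Neoura),(Dromyx,Lithina)) (rooted by Ophiensis) and count the minimum state changes it requires (Fitch parsimony):
wing venation reduced: 2; pollen tricolpate: 1; sclerotic ring: 1; forked tongue: 2.
Total tree length = 6.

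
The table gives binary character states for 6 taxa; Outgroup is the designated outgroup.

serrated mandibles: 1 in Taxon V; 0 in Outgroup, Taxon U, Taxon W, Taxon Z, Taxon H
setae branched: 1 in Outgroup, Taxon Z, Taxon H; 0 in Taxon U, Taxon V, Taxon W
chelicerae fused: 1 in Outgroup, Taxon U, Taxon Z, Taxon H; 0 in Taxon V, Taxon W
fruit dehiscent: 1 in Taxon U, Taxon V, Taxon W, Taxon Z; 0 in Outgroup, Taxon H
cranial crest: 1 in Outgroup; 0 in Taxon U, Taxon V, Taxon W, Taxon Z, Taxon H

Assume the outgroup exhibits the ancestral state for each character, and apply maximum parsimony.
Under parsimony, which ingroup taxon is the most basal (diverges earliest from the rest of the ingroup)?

Taxon H

Character polarity is set by the outgroup: the derived state is whichever differs from the outgroup's state, so for setae branched, chelicerae fused, cranial crest the derived state is '0', and for the remaining characters it is '1'.
serrated mandibles (derived state '1') is unique to Taxon V (autapomorphy; uninformative for grouping).
setae branched (derived state '0') is shared by Taxon U, Taxon V, and Taxon W — a synapomorphy uniting that clade.
chelicerae fused: derived state '0' in Taxon V and Taxon W only — synapomorphy for {Taxon V, Taxon W}.
Only Taxon U, Taxon V, Taxon W, and Taxon Z show the derived state '1' for fruit dehiscent, supporting them as a clade.
All ingroup taxa share the derived state '0' for cranial crest; it defines the ingroup but does not resolve relationships within it.
Most parsimonious ingroup topology: (((Taxon U,(Taxon V,Taxon W)),Taxon Z),Taxon H).
Taxon H is sister to the clade containing all other ingroup taxa, so it is the earliest-diverging (most basal) ingroup lineage.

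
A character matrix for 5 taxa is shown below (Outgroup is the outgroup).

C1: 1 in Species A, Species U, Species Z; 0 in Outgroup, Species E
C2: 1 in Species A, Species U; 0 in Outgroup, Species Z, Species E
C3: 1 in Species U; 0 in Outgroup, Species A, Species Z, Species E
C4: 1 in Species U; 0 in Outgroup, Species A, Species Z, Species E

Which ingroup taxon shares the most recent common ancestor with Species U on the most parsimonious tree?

The outgroup has state '0' for every character, so '1' is the derived state throughout.
Only Species A, Species U, and Species Z show the derived state '1' for C1, supporting them as a clade.
Only Species A and Species U show the derived state '1' for C2, supporting them as a clade.
C3: derived state '1' in Species U only — an autapomorphy, so it tells us nothing about relationships among taxa.
C4 (derived state '1') is unique to Species U (autapomorphy; uninformative for grouping).
Most parsimonious ingroup topology: (((Species A,Species U),Species Z),Species E).
Species U and Species A form a cherry on this tree, so they are sister taxa.

Species A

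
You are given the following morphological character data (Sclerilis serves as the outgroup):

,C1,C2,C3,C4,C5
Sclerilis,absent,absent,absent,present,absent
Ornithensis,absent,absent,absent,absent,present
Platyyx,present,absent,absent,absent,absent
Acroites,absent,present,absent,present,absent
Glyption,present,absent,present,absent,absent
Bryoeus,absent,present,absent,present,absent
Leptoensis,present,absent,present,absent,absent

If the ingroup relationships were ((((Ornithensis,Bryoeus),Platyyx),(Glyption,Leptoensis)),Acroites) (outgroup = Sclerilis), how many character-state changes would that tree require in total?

8

Map each character onto ((((Ornithensis,Bryoeus),Platyyx),(Glyption,Leptoensis)),Acroites) (rooted by Sclerilis) and count the minimum state changes it requires (Fitch parsimony):
C1: 2; C2: 2; C3: 1; C4: 2; C5: 1.
Total tree length = 8.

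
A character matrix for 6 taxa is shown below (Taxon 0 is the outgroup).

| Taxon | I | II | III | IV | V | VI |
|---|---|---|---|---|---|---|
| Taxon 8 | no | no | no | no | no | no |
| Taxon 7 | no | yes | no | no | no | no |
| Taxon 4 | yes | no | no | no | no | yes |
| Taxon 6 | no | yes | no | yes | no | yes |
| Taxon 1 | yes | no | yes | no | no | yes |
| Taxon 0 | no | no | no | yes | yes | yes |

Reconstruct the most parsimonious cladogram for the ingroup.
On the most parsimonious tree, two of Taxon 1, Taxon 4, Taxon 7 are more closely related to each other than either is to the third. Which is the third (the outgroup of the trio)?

Character polarity is set by the outgroup: the derived state is whichever differs from the outgroup's state, so for IV, V, VI the derived state is 'no', and for the remaining characters it is 'yes'.
I: derived state 'yes' in Taxon 1 and Taxon 4 only — synapomorphy for {Taxon 1, Taxon 4}.
II groups Taxon 6 and Taxon 7, which is incompatible with the clades supported by the remaining characters; treating it as convergent (homoplasy) costs fewer steps than any alternative tree.
III (derived state 'yes') is unique to Taxon 1 (autapomorphy; uninformative for grouping).
IV (derived state 'no') is shared by Taxon 1, Taxon 4, Taxon 7, and Taxon 8 — a synapomorphy uniting that clade.
All ingroup taxa share the derived state 'no' for V; it defines the ingroup but does not resolve relationships within it.
VI (derived state 'no') is shared by Taxon 7 and Taxon 8 — a synapomorphy uniting that clade.
Most parsimonious ingroup topology: (((Taxon 8,Taxon 7),(Taxon 1,Taxon 4)),Taxon 6).
Taxon 4 and Taxon 1 share a more recent common ancestor with each other than either does with Taxon 7, so Taxon 7 is the least closely related of the three.

Taxon 7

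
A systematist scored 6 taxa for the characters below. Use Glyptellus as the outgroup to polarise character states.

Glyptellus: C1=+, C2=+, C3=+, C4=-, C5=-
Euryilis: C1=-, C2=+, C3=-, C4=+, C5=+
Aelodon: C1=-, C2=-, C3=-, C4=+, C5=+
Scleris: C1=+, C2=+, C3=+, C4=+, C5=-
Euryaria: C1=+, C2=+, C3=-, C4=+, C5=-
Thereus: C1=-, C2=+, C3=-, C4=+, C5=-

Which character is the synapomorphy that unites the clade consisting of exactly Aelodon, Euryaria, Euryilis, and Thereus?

C3

Character polarity is set by the outgroup: the derived state is whichever differs from the outgroup's state, so for C1, C2, C3 the derived state is '-', and for the remaining characters it is '+'.
C1 (derived state '-') is shared by Aelodon, Euryilis, and Thereus — a synapomorphy uniting that clade.
C2: derived state '-' in Aelodon only — an autapomorphy, so it tells us nothing about relationships among taxa.
C3: derived state '-' in Aelodon, Euryaria, Euryilis, and Thereus only — synapomorphy for {Aelodon, Euryaria, Euryilis, Thereus}.
C4 (derived state '+') is shared by all ingroup taxa — unites the whole ingroup.
Only Aelodon and Euryilis show the derived state '+' for C5, supporting them as a clade.
Most parsimonious ingroup topology: ((((Euryilis,Aelodon),Thereus),Euryaria),Scleris).
The clade {Aelodon, Euryaria, Euryilis, Thereus} is supported by C3: its derived state '-' occurs in exactly those taxa and in no other taxon (including the outgroup).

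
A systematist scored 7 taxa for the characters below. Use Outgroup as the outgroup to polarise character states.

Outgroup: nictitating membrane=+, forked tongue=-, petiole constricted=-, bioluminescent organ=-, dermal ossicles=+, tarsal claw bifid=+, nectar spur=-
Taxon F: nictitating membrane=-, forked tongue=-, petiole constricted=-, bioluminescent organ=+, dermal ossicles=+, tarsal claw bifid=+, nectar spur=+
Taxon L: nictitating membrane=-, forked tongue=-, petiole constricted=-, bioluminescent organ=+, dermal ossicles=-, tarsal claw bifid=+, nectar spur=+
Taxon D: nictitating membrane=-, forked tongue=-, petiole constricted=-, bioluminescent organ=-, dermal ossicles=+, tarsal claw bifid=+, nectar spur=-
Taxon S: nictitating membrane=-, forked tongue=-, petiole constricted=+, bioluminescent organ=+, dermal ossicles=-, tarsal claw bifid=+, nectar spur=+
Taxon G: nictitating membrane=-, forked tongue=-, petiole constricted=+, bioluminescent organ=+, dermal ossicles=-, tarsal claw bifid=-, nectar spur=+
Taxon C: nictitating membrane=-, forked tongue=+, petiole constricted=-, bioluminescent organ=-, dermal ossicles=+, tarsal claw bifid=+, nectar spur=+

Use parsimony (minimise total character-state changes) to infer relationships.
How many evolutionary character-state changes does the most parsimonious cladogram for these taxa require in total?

Character polarity is set by the outgroup: the derived state is whichever differs from the outgroup's state, so for nictitating membrane, dermal ossicles, tarsal claw bifid the derived state is '-', and for the remaining characters it is '+'.
All ingroup taxa share the derived state '-' for nictitating membrane; it defines the ingroup but does not resolve relationships within it.
forked tongue: derived state '+' in Taxon C only — an autapomorphy, so it tells us nothing about relationships among taxa.
petiole constricted: derived state '+' in Taxon G and Taxon S only — synapomorphy for {Taxon G, Taxon S}.
bioluminescent organ: derived state '+' in Taxon F, Taxon G, Taxon L, and Taxon S only — synapomorphy for {Taxon F, Taxon G, Taxon L, Taxon S}.
dermal ossicles: derived state '-' in Taxon G, Taxon L, and Taxon S only — synapomorphy for {Taxon G, Taxon L, Taxon S}.
tarsal claw bifid: derived state '-' in Taxon G only — an autapomorphy, so it tells us nothing about relationships among taxa.
nectar spur (derived state '+') is shared by Taxon C, Taxon F, Taxon G, Taxon L, and Taxon S — a synapomorphy uniting that clade.
Most parsimonious ingroup topology: (((Taxon F,(Taxon L,(Taxon S,Taxon G))),Taxon C),Taxon D).
Changes per character on this tree: nictitating membrane: 1; forked tongue: 1; petiole constricted: 1; bioluminescent organ: 1; dermal ossicles: 1; tarsal claw bifid: 1; nectar spur: 1.
Total = 7.

7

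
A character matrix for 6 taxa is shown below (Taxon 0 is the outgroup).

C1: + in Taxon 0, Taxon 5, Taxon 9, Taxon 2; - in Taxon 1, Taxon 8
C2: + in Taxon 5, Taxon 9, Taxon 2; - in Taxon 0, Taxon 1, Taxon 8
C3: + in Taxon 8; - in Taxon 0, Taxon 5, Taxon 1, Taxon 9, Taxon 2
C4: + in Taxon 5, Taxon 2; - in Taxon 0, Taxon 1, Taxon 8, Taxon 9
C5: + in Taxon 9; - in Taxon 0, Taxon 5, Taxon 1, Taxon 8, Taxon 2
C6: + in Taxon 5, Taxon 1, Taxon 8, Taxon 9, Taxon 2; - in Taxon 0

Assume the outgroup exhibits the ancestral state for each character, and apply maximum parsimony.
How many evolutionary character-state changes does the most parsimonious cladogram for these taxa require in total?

Character polarity is set by the outgroup: the derived state is whichever differs from the outgroup's state, so for C1 the derived state is '-', and for the remaining characters it is '+'.
Only Taxon 1 and Taxon 8 show the derived state '-' for C1, supporting them as a clade.
C2: derived state '+' in Taxon 2, Taxon 5, and Taxon 9 only — synapomorphy for {Taxon 2, Taxon 5, Taxon 9}.
C3 (derived state '+') is unique to Taxon 8 (autapomorphy; uninformative for grouping).
C4: derived state '+' in Taxon 2 and Taxon 5 only — synapomorphy for {Taxon 2, Taxon 5}.
C5 (derived state '+') is unique to Taxon 9 (autapomorphy; uninformative for grouping).
C6 (derived state '+') is shared by all ingroup taxa — unites the whole ingroup.
Most parsimonious ingroup topology: (((Taxon 5,Taxon 2),Taxon 9),(Taxon 1,Taxon 8)).
Changes per character on this tree: C1: 1; C2: 1; C3: 1; C4: 1; C5: 1; C6: 1.
Total = 6.

6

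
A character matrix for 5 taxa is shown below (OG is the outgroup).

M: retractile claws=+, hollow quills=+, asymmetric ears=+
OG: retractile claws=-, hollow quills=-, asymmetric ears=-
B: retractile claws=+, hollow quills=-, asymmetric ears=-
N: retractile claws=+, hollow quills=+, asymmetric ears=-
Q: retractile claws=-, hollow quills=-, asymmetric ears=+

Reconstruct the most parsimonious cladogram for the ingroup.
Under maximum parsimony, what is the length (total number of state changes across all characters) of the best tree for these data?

4

The outgroup has state '-' for every character, so '+' is the derived state throughout.
retractile claws: derived state '+' in B, M, and N only — synapomorphy for {B, M, N}.
hollow quills: derived state '+' in M and N only — synapomorphy for {M, N}.
asymmetric ears (state '+') occurs in M and Q but conflicts with the nesting implied by the other characters — most parsimoniously interpreted as homoplasy.
Most parsimonious ingroup topology: (((N,M),B),Q).
Changes per character on this tree: retractile claws: 1; hollow quills: 1; asymmetric ears: 2.
Total = 4.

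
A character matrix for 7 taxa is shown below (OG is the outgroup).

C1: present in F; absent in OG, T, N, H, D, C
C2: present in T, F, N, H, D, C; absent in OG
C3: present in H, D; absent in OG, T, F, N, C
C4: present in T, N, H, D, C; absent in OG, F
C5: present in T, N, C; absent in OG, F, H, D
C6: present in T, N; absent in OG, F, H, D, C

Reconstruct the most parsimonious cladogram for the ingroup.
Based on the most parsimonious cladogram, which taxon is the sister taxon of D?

H

The outgroup has state 'absent' for every character, so 'present' is the derived state throughout.
C1: derived state 'present' in F only — an autapomorphy, so it tells us nothing about relationships among taxa.
All ingroup taxa share the derived state 'present' for C2; it defines the ingroup but does not resolve relationships within it.
C3: derived state 'present' in D and H only — synapomorphy for {D, H}.
C4 (derived state 'present') is shared by C, D, H, N, and T — a synapomorphy uniting that clade.
C5 (derived state 'present') is shared by C, N, and T — a synapomorphy uniting that clade.
C6: derived state 'present' in N and T only — synapomorphy for {N, T}.
Most parsimonious ingroup topology: ((((T,N),C),(H,D)),F).
D and H form a cherry on this tree, so they are sister taxa.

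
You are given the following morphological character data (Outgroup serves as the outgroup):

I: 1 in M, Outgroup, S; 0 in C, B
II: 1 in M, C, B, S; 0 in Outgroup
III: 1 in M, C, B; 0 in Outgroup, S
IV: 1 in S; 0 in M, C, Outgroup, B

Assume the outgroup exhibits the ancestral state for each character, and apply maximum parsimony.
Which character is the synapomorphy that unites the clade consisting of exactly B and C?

Character polarity is set by the outgroup: the derived state is whichever differs from the outgroup's state, so for I the derived state is '0', and for the remaining characters it is '1'.
Only B and C show the derived state '0' for I, supporting them as a clade.
II (derived state '1') is shared by all ingroup taxa — unites the whole ingroup.
III (derived state '1') is shared by B, C, and M — a synapomorphy uniting that clade.
IV: derived state '1' in S only — an autapomorphy, so it tells us nothing about relationships among taxa.
Most parsimonious ingroup topology: (S,((C,B),M)).
The clade {B, C} is supported by I: its derived state '0' occurs in exactly those taxa and in no other taxon (including the outgroup).

I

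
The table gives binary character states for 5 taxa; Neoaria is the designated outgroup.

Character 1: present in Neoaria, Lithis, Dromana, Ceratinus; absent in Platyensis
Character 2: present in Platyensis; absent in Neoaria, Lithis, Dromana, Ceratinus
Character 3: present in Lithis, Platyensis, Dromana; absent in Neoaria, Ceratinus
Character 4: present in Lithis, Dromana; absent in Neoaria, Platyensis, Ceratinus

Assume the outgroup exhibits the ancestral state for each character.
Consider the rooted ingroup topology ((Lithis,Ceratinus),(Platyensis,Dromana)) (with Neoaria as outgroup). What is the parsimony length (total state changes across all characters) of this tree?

6

Map each character onto ((Lithis,Ceratinus),(Platyensis,Dromana)) (rooted by Neoaria) and count the minimum state changes it requires (Fitch parsimony):
Character 1: 1; Character 2: 1; Character 3: 2; Character 4: 2.
Total tree length = 6.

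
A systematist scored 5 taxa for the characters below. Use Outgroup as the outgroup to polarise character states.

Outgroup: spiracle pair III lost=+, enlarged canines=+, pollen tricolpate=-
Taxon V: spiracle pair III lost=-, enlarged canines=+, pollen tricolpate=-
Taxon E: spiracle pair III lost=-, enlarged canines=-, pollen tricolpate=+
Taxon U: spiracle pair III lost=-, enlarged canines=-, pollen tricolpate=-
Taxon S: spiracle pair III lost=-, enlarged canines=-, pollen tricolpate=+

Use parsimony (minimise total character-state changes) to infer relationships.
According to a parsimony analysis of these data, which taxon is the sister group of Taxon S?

Taxon E

Character polarity is set by the outgroup: the derived state is whichever differs from the outgroup's state, so for spiracle pair III lost, enlarged canines the derived state is '-', and for the remaining characters it is '+'.
All ingroup taxa share the derived state '-' for spiracle pair III lost; it defines the ingroup but does not resolve relationships within it.
enlarged canines (derived state '-') is shared by Taxon E, Taxon S, and Taxon U — a synapomorphy uniting that clade.
Only Taxon E and Taxon S show the derived state '+' for pollen tricolpate, supporting them as a clade.
Most parsimonious ingroup topology: (Taxon V,((Taxon E,Taxon S),Taxon U)).
Taxon S and Taxon E form a cherry on this tree, so they are sister taxa.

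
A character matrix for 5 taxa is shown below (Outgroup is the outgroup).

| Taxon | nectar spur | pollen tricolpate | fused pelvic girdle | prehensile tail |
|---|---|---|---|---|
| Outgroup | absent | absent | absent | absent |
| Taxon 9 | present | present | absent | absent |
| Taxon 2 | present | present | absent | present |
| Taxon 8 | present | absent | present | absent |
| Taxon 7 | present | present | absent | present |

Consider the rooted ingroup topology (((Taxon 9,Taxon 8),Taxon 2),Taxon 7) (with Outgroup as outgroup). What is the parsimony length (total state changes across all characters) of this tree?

Map each character onto (((Taxon 9,Taxon 8),Taxon 2),Taxon 7) (rooted by Outgroup) and count the minimum state changes it requires (Fitch parsimony):
nectar spur: 1; pollen tricolpate: 2; fused pelvic girdle: 1; prehensile tail: 2.
Total tree length = 6.

6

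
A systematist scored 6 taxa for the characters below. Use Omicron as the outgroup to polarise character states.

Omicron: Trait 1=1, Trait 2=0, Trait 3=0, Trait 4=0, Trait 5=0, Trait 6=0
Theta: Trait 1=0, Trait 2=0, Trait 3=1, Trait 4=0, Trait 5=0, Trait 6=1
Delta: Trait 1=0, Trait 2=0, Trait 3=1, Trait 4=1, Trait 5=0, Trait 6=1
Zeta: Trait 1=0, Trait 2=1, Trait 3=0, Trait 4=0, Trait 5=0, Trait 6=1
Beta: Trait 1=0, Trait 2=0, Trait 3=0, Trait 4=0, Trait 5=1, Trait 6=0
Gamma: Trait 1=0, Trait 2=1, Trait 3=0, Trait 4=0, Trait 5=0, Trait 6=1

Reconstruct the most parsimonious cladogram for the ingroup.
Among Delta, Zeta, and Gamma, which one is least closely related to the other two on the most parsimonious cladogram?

Character polarity is set by the outgroup: the derived state is whichever differs from the outgroup's state, so for Trait 1 the derived state is '0', and for the remaining characters it is '1'.
All ingroup taxa share the derived state '0' for Trait 1; it defines the ingroup but does not resolve relationships within it.
Trait 2: derived state '1' in Gamma and Zeta only — synapomorphy for {Gamma, Zeta}.
Only Delta and Theta show the derived state '1' for Trait 3, supporting them as a clade.
Trait 4 (derived state '1') is unique to Delta (autapomorphy; uninformative for grouping).
Trait 5: derived state '1' in Beta only — an autapomorphy, so it tells us nothing about relationships among taxa.
Only Delta, Gamma, Theta, and Zeta show the derived state '1' for Trait 6, supporting them as a clade.
Most parsimonious ingroup topology: (((Theta,Delta),(Zeta,Gamma)),Beta).
Zeta and Gamma share a more recent common ancestor with each other than either does with Delta, so Delta is the least closely related of the three.

Delta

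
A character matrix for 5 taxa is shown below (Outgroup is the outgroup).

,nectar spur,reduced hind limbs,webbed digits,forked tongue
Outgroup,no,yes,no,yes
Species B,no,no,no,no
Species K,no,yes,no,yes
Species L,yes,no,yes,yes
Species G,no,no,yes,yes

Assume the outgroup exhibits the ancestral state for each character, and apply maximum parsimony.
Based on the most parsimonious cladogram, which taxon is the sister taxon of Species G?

Character polarity is set by the outgroup: the derived state is whichever differs from the outgroup's state, so for reduced hind limbs, forked tongue the derived state is 'no', and for the remaining characters it is 'yes'.
nectar spur: derived state 'yes' in Species L only — an autapomorphy, so it tells us nothing about relationships among taxa.
reduced hind limbs (derived state 'no') is shared by Species B, Species G, and Species L — a synapomorphy uniting that clade.
webbed digits: derived state 'yes' in Species G and Species L only — synapomorphy for {Species G, Species L}.
forked tongue (derived state 'no') is unique to Species B (autapomorphy; uninformative for grouping).
Most parsimonious ingroup topology: ((Species B,(Species L,Species G)),Species K).
Species G and Species L form a cherry on this tree, so they are sister taxa.

Species L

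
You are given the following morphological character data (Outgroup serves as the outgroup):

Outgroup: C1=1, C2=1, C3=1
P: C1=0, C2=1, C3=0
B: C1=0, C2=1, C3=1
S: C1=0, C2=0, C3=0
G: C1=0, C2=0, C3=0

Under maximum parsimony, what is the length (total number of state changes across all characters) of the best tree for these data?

The outgroup has state '1' for every character, so '0' is the derived state throughout.
C1 (derived state '0') is shared by all ingroup taxa — unites the whole ingroup.
C2: derived state '0' in G and S only — synapomorphy for {G, S}.
C3: derived state '0' in G, P, and S only — synapomorphy for {G, P, S}.
Most parsimonious ingroup topology: ((P,(S,G)),B).
Changes per character on this tree: C1: 1; C2: 1; C3: 1.
Total = 3.

3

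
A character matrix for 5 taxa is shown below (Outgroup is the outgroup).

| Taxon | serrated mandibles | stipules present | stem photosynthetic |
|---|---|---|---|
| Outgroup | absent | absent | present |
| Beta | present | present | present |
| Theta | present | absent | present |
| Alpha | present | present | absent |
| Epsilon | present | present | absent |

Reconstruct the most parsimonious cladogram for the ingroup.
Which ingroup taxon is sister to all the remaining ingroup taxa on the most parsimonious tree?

Theta

Character polarity is set by the outgroup: the derived state is whichever differs from the outgroup's state, so for stem photosynthetic the derived state is 'absent', and for the remaining characters it is 'present'.
All ingroup taxa share the derived state 'present' for serrated mandibles; it defines the ingroup but does not resolve relationships within it.
Only Alpha, Beta, and Epsilon show the derived state 'present' for stipules present, supporting them as a clade.
Only Alpha and Epsilon show the derived state 'absent' for stem photosynthetic, supporting them as a clade.
Most parsimonious ingroup topology: ((Beta,(Alpha,Epsilon)),Theta).
Theta is sister to the clade containing all other ingroup taxa, so it is the earliest-diverging (most basal) ingroup lineage.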